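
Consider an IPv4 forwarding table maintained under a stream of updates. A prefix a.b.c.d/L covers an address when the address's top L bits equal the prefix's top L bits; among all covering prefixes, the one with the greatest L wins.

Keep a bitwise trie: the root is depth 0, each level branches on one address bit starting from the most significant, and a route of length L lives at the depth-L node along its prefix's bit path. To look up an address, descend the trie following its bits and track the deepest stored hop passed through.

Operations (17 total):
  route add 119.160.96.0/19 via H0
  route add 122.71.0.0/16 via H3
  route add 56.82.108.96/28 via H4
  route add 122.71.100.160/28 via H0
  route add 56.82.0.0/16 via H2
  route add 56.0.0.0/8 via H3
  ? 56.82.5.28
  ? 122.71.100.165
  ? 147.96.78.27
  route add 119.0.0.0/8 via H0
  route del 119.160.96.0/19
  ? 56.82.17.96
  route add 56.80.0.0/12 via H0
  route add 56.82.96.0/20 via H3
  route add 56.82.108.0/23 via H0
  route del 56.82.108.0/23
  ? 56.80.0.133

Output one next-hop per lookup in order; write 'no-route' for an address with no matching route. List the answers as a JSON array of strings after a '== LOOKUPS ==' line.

Apply in order:
  + 119.160.96.0/19 (H0) depth=19
  + 122.71.0.0/16 (H3) depth=16
  + 56.82.108.96/28 (H4) depth=28
  + 122.71.100.160/28 (H0) depth=28
  + 56.82.0.0/16 (H2) depth=16
  + 56.0.0.0/8 (H3) depth=8
  lookup 56.82.5.28: bits 00111000010100100 walk d0:-→d1:-→d2:-→d3:-→d4:-→d5:-→d6:-→d7:-→d8:H3→d9:-→d10:-→d11:-→d12:-→d13:-→d14:-→d15:-→d16:H2→d17:- -> H2
  lookup 122.71.100.165: bits 0111101001000111011001001010 walk d0:-→d1:-→d2:-→d3:-→d4:-→d5:-→d6:-→d7:-→d8:-→d9:-→d10:-→d11:-→d12:-→d13:-→d14:-→d15:-→d16:H3→d17:-→d18:-→d19:-→d20:-→d21:-→d22:-→d23:-→d24:-→d25:-→d26:-→d27:-→d28:H0 -> H0
  lookup 147.96.78.27: bits ε walk d0:- -> no-route
  + 119.0.0.0/8 (H0) depth=8
  - 119.160.96.0/19 clear@19
  lookup 56.82.17.96: bits 00111000010100100 walk d0:-→d1:-→d2:-→d3:-→d4:-→d5:-→d6:-→d7:-→d8:H3→d9:-→d10:-→d11:-→d12:-→d13:-→d14:-→d15:-→d16:H2→d17:- -> H2
  + 56.80.0.0/12 (H0) depth=12
  + 56.82.96.0/20 (H3) depth=20
  + 56.82.108.0/23 (H0) depth=23
  - 56.82.108.0/23 clear@23
  lookup 56.80.0.133: bits 00111000010100 walk d0:-→d1:-→d2:-→d3:-→d4:-→d5:-→d6:-→d7:-→d8:H3→d9:-→d10:-→d11:-→d12:H0→d13:-→d14:- -> H0

== LOOKUPS ==
["H2","H0","no-route","H2","H0"]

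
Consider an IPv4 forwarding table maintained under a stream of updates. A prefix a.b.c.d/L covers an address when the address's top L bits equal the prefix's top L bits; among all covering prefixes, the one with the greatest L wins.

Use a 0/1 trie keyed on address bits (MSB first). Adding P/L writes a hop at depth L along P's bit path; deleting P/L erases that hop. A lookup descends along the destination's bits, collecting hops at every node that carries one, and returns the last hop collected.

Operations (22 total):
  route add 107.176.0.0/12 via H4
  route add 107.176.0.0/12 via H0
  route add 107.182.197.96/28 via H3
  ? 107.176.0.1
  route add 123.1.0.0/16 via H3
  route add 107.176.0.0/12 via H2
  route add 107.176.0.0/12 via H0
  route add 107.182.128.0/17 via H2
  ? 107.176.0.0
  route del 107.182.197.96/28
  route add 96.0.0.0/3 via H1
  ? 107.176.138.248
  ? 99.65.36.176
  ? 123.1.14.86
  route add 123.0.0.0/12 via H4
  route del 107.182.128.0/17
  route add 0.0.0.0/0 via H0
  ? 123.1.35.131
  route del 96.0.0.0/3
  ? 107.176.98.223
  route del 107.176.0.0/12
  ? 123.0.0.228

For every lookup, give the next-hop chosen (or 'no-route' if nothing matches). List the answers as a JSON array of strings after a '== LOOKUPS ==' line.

Trace:
  add 107.176.0.0/12 -> H4 at depth 12
  add 107.176.0.0/12 -> H0 at depth 12
  add 107.182.197.96/28 -> H3 at depth 28
  Q 107.176.0.1: descend 0110101110110 ; hops seen [H0] ; pick H0
  add 123.1.0.0/16 -> H3 at depth 16
  add 107.176.0.0/12 -> H2 at depth 12
  add 107.176.0.0/12 -> H0 at depth 12
  add 107.182.128.0/17 -> H2 at depth 17
  Q 107.176.0.0: descend 0110101110110 ; hops seen [H0] ; pick H0
  del 107.182.197.96/28 (clear depth 28)
  add 96.0.0.0/3 -> H1 at depth 3
  Q 107.176.138.248: descend 0110101110110 ; hops seen [H1,H0] ; pick H0
  Q 99.65.36.176: descend 0110 ; hops seen [H1] ; pick H1
  Q 123.1.14.86: descend 0111101100000001 ; hops seen [H1,H3] ; pick H3
  add 123.0.0.0/12 -> H4 at depth 12
  del 107.182.128.0/17 (clear depth 17)
  add 0.0.0.0/0 -> H0 at depth 0
  Q 123.1.35.131: descend 0111101100000001 ; hops seen [H0,H1,H4,H3] ; pick H3
  del 96.0.0.0/3 (clear depth 3)
  Q 107.176.98.223: descend 0110101110110 ; hops seen [H0,H0] ; pick H0
  del 107.176.0.0/12 (clear depth 12)
  Q 123.0.0.228: descend 011110110000000 ; hops seen [H0,H4] ; pick H4

== LOOKUPS ==
["H0","H0","H0","H1","H3","H3","H0","H4"]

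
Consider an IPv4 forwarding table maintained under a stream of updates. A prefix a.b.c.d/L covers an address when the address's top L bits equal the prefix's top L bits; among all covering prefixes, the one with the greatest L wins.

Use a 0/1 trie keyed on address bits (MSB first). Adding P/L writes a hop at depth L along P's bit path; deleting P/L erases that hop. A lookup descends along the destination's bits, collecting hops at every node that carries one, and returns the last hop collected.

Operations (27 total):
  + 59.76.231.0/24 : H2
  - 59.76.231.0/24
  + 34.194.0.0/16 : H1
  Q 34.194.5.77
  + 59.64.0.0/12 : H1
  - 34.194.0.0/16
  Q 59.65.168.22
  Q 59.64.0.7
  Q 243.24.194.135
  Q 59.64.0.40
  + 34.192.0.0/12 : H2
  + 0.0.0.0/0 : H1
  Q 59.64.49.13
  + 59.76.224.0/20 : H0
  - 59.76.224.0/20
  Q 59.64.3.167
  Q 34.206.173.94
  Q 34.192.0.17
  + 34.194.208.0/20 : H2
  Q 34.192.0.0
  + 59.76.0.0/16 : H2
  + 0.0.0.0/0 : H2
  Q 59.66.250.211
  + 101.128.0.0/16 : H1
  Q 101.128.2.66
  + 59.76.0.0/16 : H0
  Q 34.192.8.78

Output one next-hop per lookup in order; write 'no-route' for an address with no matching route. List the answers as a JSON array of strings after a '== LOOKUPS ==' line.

Process each operation:
  + 59.76.231.0/24 (H2) depth=24
  del 59.76.231.0/24 (clear depth 24)
  + 34.194.0.0/16 (H1) depth=16
  lookup 34.194.5.77: bits 0010001011000010 walk d0:-→d1:-→d2:-→d3:-→d4:-→d5:-→d6:-→d7:-→d8:-→d9:-→d10:-→d11:-→d12:-→d13:-→d14:-→d15:-→d16:H1 -> H1
  + 59.64.0.0/12 (H1) depth=12
  del 34.194.0.0/16 (clear depth 16)
  lookup 59.65.168.22: bits 001110110100 walk d0:-→d1:-→d2:-→d3:-→d4:-→d5:-→d6:-→d7:-→d8:-→d9:-→d10:-→d11:-→d12:H1 -> H1
  lookup 59.64.0.7: bits 001110110100 walk d0:-→d1:-→d2:-→d3:-→d4:-→d5:-→d6:-→d7:-→d8:-→d9:-→d10:-→d11:-→d12:H1 -> H1
  lookup 243.24.194.135: bits ε walk d0:- -> no-route
  lookup 59.64.0.40: bits 001110110100 walk d0:-→d1:-→d2:-→d3:-→d4:-→d5:-→d6:-→d7:-→d8:-→d9:-→d10:-→d11:-→d12:H1 -> H1
  + 34.192.0.0/12 (H2) depth=12
  + 0.0.0.0/0 (H1) depth=0
  lookup 59.64.49.13: bits 001110110100 walk d0:H1→d1:-→d2:-→d3:-→d4:-→d5:-→d6:-→d7:-→d8:-→d9:-→d10:-→d11:-→d12:H1 -> H1
  + 59.76.224.0/20 (H0) depth=20
  del 59.76.224.0/20 (clear depth 20)
  lookup 59.64.3.167: bits 001110110100 walk d0:H1→d1:-→d2:-→d3:-→d4:-→d5:-→d6:-→d7:-→d8:-→d9:-→d10:-→d11:-→d12:H1 -> H1
  lookup 34.206.173.94: bits 001000101100 walk d0:H1→d1:-→d2:-→d3:-→d4:-→d5:-→d6:-→d7:-→d8:-→d9:-→d10:-→d11:-→d12:H2 -> H2
  lookup 34.192.0.17: bits 00100010110000 walk d0:H1→d1:-→d2:-→d3:-→d4:-→d5:-→d6:-→d7:-→d8:-→d9:-→d10:-→d11:-→d12:H2→d13:-→d14:- -> H2
  + 34.194.208.0/20 (H2) depth=20
  lookup 34.192.0.0: bits 00100010110000 walk d0:H1→d1:-→d2:-→d3:-→d4:-→d5:-→d6:-→d7:-→d8:-→d9:-→d10:-→d11:-→d12:H2→d13:-→d14:- -> H2
  + 59.76.0.0/16 (H2) depth=16
  + 0.0.0.0/0 (H2) depth=0
  lookup 59.66.250.211: bits 001110110100 walk d0:H2→d1:-→d2:-→d3:-→d4:-→d5:-→d6:-→d7:-→d8:-→d9:-→d10:-→d11:-→d12:H1 -> H1
  + 101.128.0.0/16 (H1) depth=16
  lookup 101.128.2.66: bits 0110010110000000 walk d0:H2→d1:-→d2:-→d3:-→d4:-→d5:-→d6:-→d7:-→d8:-→d9:-→d10:-→d11:-→d12:-→d13:-→d14:-→d15:-→d16:H1 -> H1
  + 59.76.0.0/16 (H0) depth=16
  lookup 34.192.8.78: bits 00100010110000 walk d0:H2→d1:-→d2:-→d3:-→d4:-→d5:-→d6:-→d7:-→d8:-→d9:-→d10:-→d11:-→d12:H2→d13:-→d14:- -> H2

== LOOKUPS ==
["H1","H1","H1","no-route","H1","H1","H1","H2","H2","H2","H1","H1","H2"]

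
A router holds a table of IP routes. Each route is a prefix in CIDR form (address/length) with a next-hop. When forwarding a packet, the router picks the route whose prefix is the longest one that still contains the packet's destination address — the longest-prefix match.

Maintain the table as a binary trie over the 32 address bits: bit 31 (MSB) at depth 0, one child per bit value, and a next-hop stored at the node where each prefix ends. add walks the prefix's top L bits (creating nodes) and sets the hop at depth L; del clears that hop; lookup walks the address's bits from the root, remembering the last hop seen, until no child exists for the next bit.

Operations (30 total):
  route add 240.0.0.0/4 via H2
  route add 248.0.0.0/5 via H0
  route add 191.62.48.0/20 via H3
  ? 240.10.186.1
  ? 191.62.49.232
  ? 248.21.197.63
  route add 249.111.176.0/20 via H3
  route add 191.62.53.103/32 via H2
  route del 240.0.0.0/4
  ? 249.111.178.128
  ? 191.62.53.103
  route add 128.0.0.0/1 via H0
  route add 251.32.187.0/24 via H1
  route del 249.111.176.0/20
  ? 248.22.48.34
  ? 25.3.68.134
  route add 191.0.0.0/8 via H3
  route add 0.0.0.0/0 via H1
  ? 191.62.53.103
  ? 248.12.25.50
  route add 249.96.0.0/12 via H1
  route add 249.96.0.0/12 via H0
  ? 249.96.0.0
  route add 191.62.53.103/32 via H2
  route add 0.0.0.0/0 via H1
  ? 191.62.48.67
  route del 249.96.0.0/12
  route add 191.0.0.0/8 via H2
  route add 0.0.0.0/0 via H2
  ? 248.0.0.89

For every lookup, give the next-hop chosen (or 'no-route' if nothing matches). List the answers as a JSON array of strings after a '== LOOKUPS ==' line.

Apply in order:
  add 240.0.0.0/4 -> H2 at depth 4
  add 248.0.0.0/5 -> H0 at depth 5
  add 191.62.48.0/20 -> H3 at depth 20
  ? 240.10.186.1  path d0:-→d1:-→d2:-→d3:-→d4:H2  best=H2
  ? 191.62.49.232  path d0:-→d1:-→d2:-→d3:-→d4:-→d5:-→d6:-→d7:-→d8:-→d9:-→d10:-→d11:-→d12:-→d13:-→d14:-→d15:-→d16:-→d17:-→d18:-→d19:-→d20:H3  best=H3
  ? 248.21.197.63  path d0:-→d1:-→d2:-→d3:-→d4:H2→d5:H0  best=H0
  add 249.111.176.0/20 -> H3 at depth 20
  add 191.62.53.103/32 -> H2 at depth 32
  - 240.0.0.0/4 clear@4
  ? 249.111.178.128  path d0:-→d1:-→d2:-→d3:-→d4:-→d5:H0→d6:-→d7:-→d8:-→d9:-→d10:-→d11:-→d12:-→d13:-→d14:-→d15:-→d16:-→d17:-→d18:-→d19:-→d20:H3  best=H3
  ? 191.62.53.103  path d0:-→d1:-→d2:-→d3:-→d4:-→d5:-→d6:-→d7:-→d8:-→d9:-→d10:-→d11:-→d12:-→d13:-→d14:-→d15:-→d16:-→d17:-→d18:-→d19:-→d20:H3→d21:-→d22:-→d23:-→d24:-→d25:-→d26:-→d27:-→d28:-→d29:-→d30:-→d31:-→d32:H2  best=H2
  add 128.0.0.0/1 -> H0 at depth 1
  add 251.32.187.0/24 -> H1 at depth 24
  - 249.111.176.0/20 clear@20
  ? 248.22.48.34  path d0:-→d1:H0→d2:-→d3:-→d4:-→d5:H0→d6:-→d7:-  best=H0
  ? 25.3.68.134  path d0:-  best=no-route
  add 191.0.0.0/8 -> H3 at depth 8
  add 0.0.0.0/0 -> H1 at depth 0
  ? 191.62.53.103  path d0:H1→d1:H0→d2:-→d3:-→d4:-→d5:-→d6:-→d7:-→d8:H3→d9:-→d10:-→d11:-→d12:-→d13:-→d14:-→d15:-→d16:-→d17:-→d18:-→d19:-→d20:H3→d21:-→d22:-→d23:-→d24:-→d25:-→d26:-→d27:-→d28:-→d29:-→d30:-→d31:-→d32:H2  best=H2
  ? 248.12.25.50  path d0:H1→d1:H0→d2:-→d3:-→d4:-→d5:H0→d6:-→d7:-  best=H0
  add 249.96.0.0/12 -> H1 at depth 12
  add 249.96.0.0/12 -> H0 at depth 12
  ? 249.96.0.0  path d0:H1→d1:H0→d2:-→d3:-→d4:-→d5:H0→d6:-→d7:-→d8:-→d9:-→d10:-→d11:-→d12:H0  best=H0
  add 191.62.53.103/32 -> H2 at depth 32
  add 0.0.0.0/0 -> H1 at depth 0
  ? 191.62.48.67  path d0:H1→d1:H0→d2:-→d3:-→d4:-→d5:-→d6:-→d7:-→d8:H3→d9:-→d10:-→d11:-→d12:-→d13:-→d14:-→d15:-→d16:-→d17:-→d18:-→d19:-→d20:H3→d21:-  best=H3
  - 249.96.0.0/12 clear@12
  add 191.0.0.0/8 -> H2 at depth 8
  add 0.0.0.0/0 -> H2 at depth 0
  ? 248.0.0.89  path d0:H2→d1:H0→d2:-→d3:-→d4:-→d5:H0→d6:-→d7:-  best=H0

== LOOKUPS ==
["H2","H3","H0","H3","H2","H0","no-route","H2","H0","H0","H3","H0"]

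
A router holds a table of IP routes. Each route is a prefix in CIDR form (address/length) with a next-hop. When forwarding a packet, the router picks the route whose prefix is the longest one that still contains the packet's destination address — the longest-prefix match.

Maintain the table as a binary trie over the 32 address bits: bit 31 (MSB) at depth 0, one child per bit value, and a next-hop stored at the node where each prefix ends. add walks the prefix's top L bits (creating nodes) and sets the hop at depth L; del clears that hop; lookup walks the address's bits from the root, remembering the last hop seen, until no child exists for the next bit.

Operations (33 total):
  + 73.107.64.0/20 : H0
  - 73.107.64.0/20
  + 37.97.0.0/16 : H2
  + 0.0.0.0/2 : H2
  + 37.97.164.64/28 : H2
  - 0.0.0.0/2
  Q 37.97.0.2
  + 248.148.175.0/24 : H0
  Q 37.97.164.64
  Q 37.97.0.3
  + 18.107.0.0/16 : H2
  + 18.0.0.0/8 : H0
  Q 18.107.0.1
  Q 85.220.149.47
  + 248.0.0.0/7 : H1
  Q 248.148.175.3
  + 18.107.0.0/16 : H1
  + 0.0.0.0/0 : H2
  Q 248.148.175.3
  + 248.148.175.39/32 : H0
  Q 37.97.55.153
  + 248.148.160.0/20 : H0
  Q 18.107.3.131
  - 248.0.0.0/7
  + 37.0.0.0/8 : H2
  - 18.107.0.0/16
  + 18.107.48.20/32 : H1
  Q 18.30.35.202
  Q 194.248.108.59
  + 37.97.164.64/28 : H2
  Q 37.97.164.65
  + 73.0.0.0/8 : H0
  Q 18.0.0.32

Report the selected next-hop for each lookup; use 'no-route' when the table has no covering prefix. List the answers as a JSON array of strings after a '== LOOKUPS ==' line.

Apply in order:
  + 73.107.64.0/20 (H0) depth=20
  del 73.107.64.0/20 (clear depth 20)
  + 37.97.0.0/16 (H2) depth=16
  + 0.0.0.0/2 (H2) depth=2
  + 37.97.164.64/28 (H2) depth=28
  del 0.0.0.0/2 (clear depth 2)
  Q 37.97.0.2: descend 0010010101100001 ; hops seen [H2] ; pick H2
  + 248.148.175.0/24 (H0) depth=24
  Q 37.97.164.64: descend 0010010101100001101001000100 ; hops seen [H2,H2] ; pick H2
  Q 37.97.0.3: descend 0010010101100001 ; hops seen [H2] ; pick H2
  + 18.107.0.0/16 (H2) depth=16
  + 18.0.0.0/8 (H0) depth=8
  Q 18.107.0.1: descend 0001001001101011 ; hops seen [H0,H2] ; pick H2
  Q 85.220.149.47: descend 010 ; hops seen [∅] ; pick no-route
  + 248.0.0.0/7 (H1) depth=7
  Q 248.148.175.3: descend 111110001001010010101111 ; hops seen [H1,H0] ; pick H0
  + 18.107.0.0/16 (H1) depth=16
  + 0.0.0.0/0 (H2) depth=0
  Q 248.148.175.3: descend 111110001001010010101111 ; hops seen [H2,H1,H0] ; pick H0
  + 248.148.175.39/32 (H0) depth=32
  Q 37.97.55.153: descend 0010010101100001 ; hops seen [H2,H2] ; pick H2
  + 248.148.160.0/20 (H0) depth=20
  Q 18.107.3.131: descend 0001001001101011 ; hops seen [H2,H0,H1] ; pick H1
  del 248.0.0.0/7 (clear depth 7)
  + 37.0.0.0/8 (H2) depth=8
  del 18.107.0.0/16 (clear depth 16)
  + 18.107.48.20/32 (H1) depth=32
  Q 18.30.35.202: descend 000100100 ; hops seen [H2,H0] ; pick H0
  Q 194.248.108.59: descend 11 ; hops seen [H2] ; pick H2
  + 37.97.164.64/28 (H2) depth=28
  Q 37.97.164.65: descend 0010010101100001101001000100 ; hops seen [H2,H2,H2,H2] ; pick H2
  + 73.0.0.0/8 (H0) depth=8
  Q 18.0.0.32: descend 000100100 ; hops seen [H2,H0] ; pick H0

== LOOKUPS ==
["H2","H2","H2","H2","no-route","H0","H0","H2","H1","H0","H2","H2","H0"]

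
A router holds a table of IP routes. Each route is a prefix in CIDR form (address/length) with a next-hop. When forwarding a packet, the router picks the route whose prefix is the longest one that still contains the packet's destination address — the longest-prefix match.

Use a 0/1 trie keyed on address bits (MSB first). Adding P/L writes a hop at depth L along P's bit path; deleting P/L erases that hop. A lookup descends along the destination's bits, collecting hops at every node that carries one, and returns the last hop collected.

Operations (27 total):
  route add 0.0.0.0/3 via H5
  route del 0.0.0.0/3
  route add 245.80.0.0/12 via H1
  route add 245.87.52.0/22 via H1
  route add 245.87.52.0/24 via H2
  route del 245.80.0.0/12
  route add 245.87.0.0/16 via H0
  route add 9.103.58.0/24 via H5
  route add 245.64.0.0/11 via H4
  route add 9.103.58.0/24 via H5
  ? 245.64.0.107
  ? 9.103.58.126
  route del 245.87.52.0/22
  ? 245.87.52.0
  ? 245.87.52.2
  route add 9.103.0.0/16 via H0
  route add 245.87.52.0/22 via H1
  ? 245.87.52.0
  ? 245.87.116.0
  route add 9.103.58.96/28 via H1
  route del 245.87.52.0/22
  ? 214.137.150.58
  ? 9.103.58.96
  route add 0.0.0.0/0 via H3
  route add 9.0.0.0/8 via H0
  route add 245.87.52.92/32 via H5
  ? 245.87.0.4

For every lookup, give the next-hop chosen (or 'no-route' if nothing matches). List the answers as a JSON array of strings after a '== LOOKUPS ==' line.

Trace:
  + 0.0.0.0/3 (H5) depth=3
  - 0.0.0.0/3 clear@3
  + 245.80.0.0/12 (H1) depth=12
  + 245.87.52.0/22 (H1) depth=22
  + 245.87.52.0/24 (H2) depth=24
  - 245.80.0.0/12 clear@12
  + 245.87.0.0/16 (H0) depth=16
  + 9.103.58.0/24 (H5) depth=24
  + 245.64.0.0/11 (H4) depth=11
  + 9.103.58.0/24 (H5) depth=24
  lookup 245.64.0.107: bits 11110101010 walk d0:-→d1:-→d2:-→d3:-→d4:-→d5:-→d6:-→d7:-→d8:-→d9:-→d10:-→d11:H4 -> H4
  lookup 9.103.58.126: bits 000010010110011100111010 walk d0:-→d1:-→d2:-→d3:-→d4:-→d5:-→d6:-→d7:-→d8:-→d9:-→d10:-→d11:-→d12:-→d13:-→d14:-→d15:-→d16:-→d17:-→d18:-→d19:-→d20:-→d21:-→d22:-→d23:-→d24:H5 -> H5
  - 245.87.52.0/22 clear@22
  lookup 245.87.52.0: bits 111101010101011100110100 walk d0:-→d1:-→d2:-→d3:-→d4:-→d5:-→d6:-→d7:-→d8:-→d9:-→d10:-→d11:H4→d12:-→d13:-→d14:-→d15:-→d16:H0→d17:-→d18:-→d19:-→d20:-→d21:-→d22:-→d23:-→d24:H2 -> H2
  lookup 245.87.52.2: bits 111101010101011100110100 walk d0:-→d1:-→d2:-→d3:-→d4:-→d5:-→d6:-→d7:-→d8:-→d9:-→d10:-→d11:H4→d12:-→d13:-→d14:-→d15:-→d16:H0→d17:-→d18:-→d19:-→d20:-→d21:-→d22:-→d23:-→d24:H2 -> H2
  + 9.103.0.0/16 (H0) depth=16
  + 245.87.52.0/22 (H1) depth=22
  lookup 245.87.52.0: bits 111101010101011100110100 walk d0:-→d1:-→d2:-→d3:-→d4:-→d5:-→d6:-→d7:-→d8:-→d9:-→d10:-→d11:H4→d12:-→d13:-→d14:-→d15:-→d16:H0→d17:-→d18:-→d19:-→d20:-→d21:-→d22:H1→d23:-→d24:H2 -> H2
  lookup 245.87.116.0: bits 11110101010101110 walk d0:-→d1:-→d2:-→d3:-→d4:-→d5:-→d6:-→d7:-→d8:-→d9:-→d10:-→d11:H4→d12:-→d13:-→d14:-→d15:-→d16:H0→d17:- -> H0
  + 9.103.58.96/28 (H1) depth=28
  - 245.87.52.0/22 clear@22
  lookup 214.137.150.58: bits 11 walk d0:-→d1:-→d2:- -> no-route
  lookup 9.103.58.96: bits 0000100101100111001110100110 walk d0:-→d1:-→d2:-→d3:-→d4:-→d5:-→d6:-→d7:-→d8:-→d9:-→d10:-→d11:-→d12:-→d13:-→d14:-→d15:-→d16:H0→d17:-→d18:-→d19:-→d20:-→d21:-→d22:-→d23:-→d24:H5→d25:-→d26:-→d27:-→d28:H1 -> H1
  + 0.0.0.0/0 (H3) depth=0
  + 9.0.0.0/8 (H0) depth=8
  + 245.87.52.92/32 (H5) depth=32
  lookup 245.87.0.4: bits 111101010101011100 walk d0:H3→d1:-→d2:-→d3:-→d4:-→d5:-→d6:-→d7:-→d8:-→d9:-→d10:-→d11:H4→d12:-→d13:-→d14:-→d15:-→d16:H0→d17:-→d18:- -> H0

== LOOKUPS ==
["H4","H5","H2","H2","H2","H0","no-route","H1","H0"]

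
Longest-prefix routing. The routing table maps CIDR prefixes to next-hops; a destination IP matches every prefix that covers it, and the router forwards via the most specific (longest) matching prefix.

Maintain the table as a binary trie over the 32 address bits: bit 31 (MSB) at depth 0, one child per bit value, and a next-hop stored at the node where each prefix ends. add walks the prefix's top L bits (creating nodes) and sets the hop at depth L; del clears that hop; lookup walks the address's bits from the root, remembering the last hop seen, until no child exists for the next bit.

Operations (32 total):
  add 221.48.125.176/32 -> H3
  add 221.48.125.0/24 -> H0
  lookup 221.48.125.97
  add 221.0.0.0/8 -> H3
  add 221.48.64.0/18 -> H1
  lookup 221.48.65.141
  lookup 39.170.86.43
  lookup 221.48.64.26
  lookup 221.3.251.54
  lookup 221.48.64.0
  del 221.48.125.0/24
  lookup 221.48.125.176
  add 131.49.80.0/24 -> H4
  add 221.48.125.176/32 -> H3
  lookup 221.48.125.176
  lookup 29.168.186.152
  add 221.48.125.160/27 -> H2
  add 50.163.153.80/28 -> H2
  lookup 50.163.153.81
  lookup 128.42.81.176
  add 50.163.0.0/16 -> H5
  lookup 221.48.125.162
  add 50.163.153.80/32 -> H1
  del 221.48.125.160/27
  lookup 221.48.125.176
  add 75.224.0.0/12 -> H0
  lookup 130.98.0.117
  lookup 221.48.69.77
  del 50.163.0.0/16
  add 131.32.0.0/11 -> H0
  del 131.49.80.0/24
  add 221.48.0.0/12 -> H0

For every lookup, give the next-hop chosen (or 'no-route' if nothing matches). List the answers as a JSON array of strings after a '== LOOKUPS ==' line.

Trace:
  add 221.48.125.176/32 -> H3 at depth 32
  add 221.48.125.0/24 -> H0 at depth 24
  Q 221.48.125.97: descend 110111010011000001111101 ; hops seen [H0] ; pick H0
  add 221.0.0.0/8 -> H3 at depth 8
  add 221.48.64.0/18 -> H1 at depth 18
  Q 221.48.65.141: descend 110111010011000001 ; hops seen [H3,H1] ; pick H1
  Q 39.170.86.43: descend ε ; hops seen [∅] ; pick no-route
  Q 221.48.64.26: descend 110111010011000001 ; hops seen [H3,H1] ; pick H1
  Q 221.3.251.54: descend 1101110100 ; hops seen [H3] ; pick H3
  Q 221.48.64.0: descend 110111010011000001 ; hops seen [H3,H1] ; pick H1
  del 221.48.125.0/24 (clear depth 24)
  Q 221.48.125.176: descend 11011101001100000111110110110000 ; hops seen [H3,H1,H3] ; pick H3
  add 131.49.80.0/24 -> H4 at depth 24
  add 221.48.125.176/32 -> H3 at depth 32
  Q 221.48.125.176: descend 11011101001100000111110110110000 ; hops seen [H3,H1,H3] ; pick H3
  Q 29.168.186.152: descend ε ; hops seen [∅] ; pick no-route
  add 221.48.125.160/27 -> H2 at depth 27
  add 50.163.153.80/28 -> H2 at depth 28
  Q 50.163.153.81: descend 0011001010100011100110010101 ; hops seen [H2] ; pick H2
  Q 128.42.81.176: descend 100000 ; hops seen [∅] ; pick no-route
  add 50.163.0.0/16 -> H5 at depth 16
  Q 221.48.125.162: descend 110111010011000001111101101 ; hops seen [H3,H1,H2] ; pick H2
  add 50.163.153.80/32 -> H1 at depth 32
  del 221.48.125.160/27 (clear depth 27)
  Q 221.48.125.176: descend 11011101001100000111110110110000 ; hops seen [H3,H1,H3] ; pick H3
  add 75.224.0.0/12 -> H0 at depth 12
  Q 130.98.0.117: descend 1000001 ; hops seen [∅] ; pick no-route
  Q 221.48.69.77: descend 110111010011000001 ; hops seen [H3,H1] ; pick H1
  del 50.163.0.0/16 (clear depth 16)
  add 131.32.0.0/11 -> H0 at depth 11
  del 131.49.80.0/24 (clear depth 24)
  add 221.48.0.0/12 -> H0 at depth 12

== LOOKUPS ==
["H0","H1","no-route","H1","H3","H1","H3","H3","no-route","H2","no-route","H2","H3","no-route","H1"]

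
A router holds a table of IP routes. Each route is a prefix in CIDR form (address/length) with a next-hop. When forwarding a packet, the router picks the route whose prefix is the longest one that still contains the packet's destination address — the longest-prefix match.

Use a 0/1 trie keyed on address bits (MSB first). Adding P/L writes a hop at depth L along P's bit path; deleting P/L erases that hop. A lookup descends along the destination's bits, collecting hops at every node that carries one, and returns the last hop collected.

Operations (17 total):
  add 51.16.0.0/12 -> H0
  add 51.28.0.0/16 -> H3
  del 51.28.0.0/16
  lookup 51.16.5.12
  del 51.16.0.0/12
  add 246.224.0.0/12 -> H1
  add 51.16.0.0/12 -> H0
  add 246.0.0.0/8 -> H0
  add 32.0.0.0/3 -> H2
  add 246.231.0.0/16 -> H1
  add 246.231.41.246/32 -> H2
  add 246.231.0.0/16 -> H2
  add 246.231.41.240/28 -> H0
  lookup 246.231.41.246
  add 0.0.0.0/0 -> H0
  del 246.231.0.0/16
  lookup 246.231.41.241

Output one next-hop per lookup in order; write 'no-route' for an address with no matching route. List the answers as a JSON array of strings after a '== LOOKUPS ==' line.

Apply in order:
  + 51.16.0.0/12 (H0) depth=12
  + 51.28.0.0/16 (H3) depth=16
  - 51.28.0.0/16 clear@16
  ? 51.16.5.12  path d0:-→d1:-→d2:-→d3:-→d4:-→d5:-→d6:-→d7:-→d8:-→d9:-→d10:-→d11:-→d12:H0  best=H0
  - 51.16.0.0/12 clear@12
  + 246.224.0.0/12 (H1) depth=12
  + 51.16.0.0/12 (H0) depth=12
  + 246.0.0.0/8 (H0) depth=8
  + 32.0.0.0/3 (H2) depth=3
  + 246.231.0.0/16 (H1) depth=16
  + 246.231.41.246/32 (H2) depth=32
  + 246.231.0.0/16 (H2) depth=16
  + 246.231.41.240/28 (H0) depth=28
  ? 246.231.41.246  path d0:-→d1:-→d2:-→d3:-→d4:-→d5:-→d6:-→d7:-→d8:H0→d9:-→d10:-→d11:-→d12:H1→d13:-→d14:-→d15:-→d16:H2→d17:-→d18:-→d19:-→d20:-→d21:-→d22:-→d23:-→d24:-→d25:-→d26:-→d27:-→d28:H0→d29:-→d30:-→d31:-→d32:H2  best=H2
  + 0.0.0.0/0 (H0) depth=0
  - 246.231.0.0/16 clear@16
  ? 246.231.41.241  path d0:H0→d1:-→d2:-→d3:-→d4:-→d5:-→d6:-→d7:-→d8:H0→d9:-→d10:-→d11:-→d12:H1→d13:-→d14:-→d15:-→d16:-→d17:-→d18:-→d19:-→d20:-→d21:-→d22:-→d23:-→d24:-→d25:-→d26:-→d27:-→d28:H0→d29:-  best=H0

== LOOKUPS ==
["H0","H2","H0"]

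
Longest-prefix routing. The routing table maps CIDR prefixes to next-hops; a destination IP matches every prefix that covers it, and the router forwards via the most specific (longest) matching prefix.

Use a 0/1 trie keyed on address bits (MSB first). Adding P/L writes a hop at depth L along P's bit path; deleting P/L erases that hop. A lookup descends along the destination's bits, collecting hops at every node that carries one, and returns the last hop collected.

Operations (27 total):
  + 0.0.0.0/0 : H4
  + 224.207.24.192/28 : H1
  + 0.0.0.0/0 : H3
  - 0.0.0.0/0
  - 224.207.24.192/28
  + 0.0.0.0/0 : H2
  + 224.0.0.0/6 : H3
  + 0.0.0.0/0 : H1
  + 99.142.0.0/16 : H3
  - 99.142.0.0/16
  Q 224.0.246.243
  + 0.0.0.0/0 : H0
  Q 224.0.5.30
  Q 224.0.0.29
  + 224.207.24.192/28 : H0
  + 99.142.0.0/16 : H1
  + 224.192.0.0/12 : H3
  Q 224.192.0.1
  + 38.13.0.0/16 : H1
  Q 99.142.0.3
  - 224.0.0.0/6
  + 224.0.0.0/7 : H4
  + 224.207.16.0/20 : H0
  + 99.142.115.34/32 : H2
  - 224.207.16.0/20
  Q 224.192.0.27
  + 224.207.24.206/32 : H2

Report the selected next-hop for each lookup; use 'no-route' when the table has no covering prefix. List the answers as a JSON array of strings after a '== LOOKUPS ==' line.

Process each operation:
  add 0.0.0.0/0 -> H4 at depth 0
  add 224.207.24.192/28 -> H1 at depth 28
  add 0.0.0.0/0 -> H3 at depth 0
  del 0.0.0.0/0 (clear depth 0)
  del 224.207.24.192/28 (clear depth 28)
  add 0.0.0.0/0 -> H2 at depth 0
  add 224.0.0.0/6 -> H3 at depth 6
  add 0.0.0.0/0 -> H1 at depth 0
  add 99.142.0.0/16 -> H3 at depth 16
  del 99.142.0.0/16 (clear depth 16)
  lookup 224.0.246.243: bits 11100000 walk d0:H1→d1:-→d2:-→d3:-→d4:-→d5:-→d6:H3→d7:-→d8:- -> H3
  add 0.0.0.0/0 -> H0 at depth 0
  lookup 224.0.5.30: bits 11100000 walk d0:H0→d1:-→d2:-→d3:-→d4:-→d5:-→d6:H3→d7:-→d8:- -> H3
  lookup 224.0.0.29: bits 11100000 walk d0:H0→d1:-→d2:-→d3:-→d4:-→d5:-→d6:H3→d7:-→d8:- -> H3
  add 224.207.24.192/28 -> H0 at depth 28
  add 99.142.0.0/16 -> H1 at depth 16
  add 224.192.0.0/12 -> H3 at depth 12
  lookup 224.192.0.1: bits 111000001100 walk d0:H0→d1:-→d2:-→d3:-→d4:-→d5:-→d6:H3→d7:-→d8:-→d9:-→d10:-→d11:-→d12:H3 -> H3
  add 38.13.0.0/16 -> H1 at depth 16
  lookup 99.142.0.3: bits 0110001110001110 walk d0:H0→d1:-→d2:-→d3:-→d4:-→d5:-→d6:-→d7:-→d8:-→d9:-→d10:-→d11:-→d12:-→d13:-→d14:-→d15:-→d16:H1 -> H1
  del 224.0.0.0/6 (clear depth 6)
  add 224.0.0.0/7 -> H4 at depth 7
  add 224.207.16.0/20 -> H0 at depth 20
  add 99.142.115.34/32 -> H2 at depth 32
  del 224.207.16.0/20 (clear depth 20)
  lookup 224.192.0.27: bits 111000001100 walk d0:H0→d1:-→d2:-→d3:-→d4:-→d5:-→d6:-→d7:H4→d8:-→d9:-→d10:-→d11:-→d12:H3 -> H3
  add 224.207.24.206/32 -> H2 at depth 32

== LOOKUPS ==
["H3","H3","H3","H3","H1","H3"]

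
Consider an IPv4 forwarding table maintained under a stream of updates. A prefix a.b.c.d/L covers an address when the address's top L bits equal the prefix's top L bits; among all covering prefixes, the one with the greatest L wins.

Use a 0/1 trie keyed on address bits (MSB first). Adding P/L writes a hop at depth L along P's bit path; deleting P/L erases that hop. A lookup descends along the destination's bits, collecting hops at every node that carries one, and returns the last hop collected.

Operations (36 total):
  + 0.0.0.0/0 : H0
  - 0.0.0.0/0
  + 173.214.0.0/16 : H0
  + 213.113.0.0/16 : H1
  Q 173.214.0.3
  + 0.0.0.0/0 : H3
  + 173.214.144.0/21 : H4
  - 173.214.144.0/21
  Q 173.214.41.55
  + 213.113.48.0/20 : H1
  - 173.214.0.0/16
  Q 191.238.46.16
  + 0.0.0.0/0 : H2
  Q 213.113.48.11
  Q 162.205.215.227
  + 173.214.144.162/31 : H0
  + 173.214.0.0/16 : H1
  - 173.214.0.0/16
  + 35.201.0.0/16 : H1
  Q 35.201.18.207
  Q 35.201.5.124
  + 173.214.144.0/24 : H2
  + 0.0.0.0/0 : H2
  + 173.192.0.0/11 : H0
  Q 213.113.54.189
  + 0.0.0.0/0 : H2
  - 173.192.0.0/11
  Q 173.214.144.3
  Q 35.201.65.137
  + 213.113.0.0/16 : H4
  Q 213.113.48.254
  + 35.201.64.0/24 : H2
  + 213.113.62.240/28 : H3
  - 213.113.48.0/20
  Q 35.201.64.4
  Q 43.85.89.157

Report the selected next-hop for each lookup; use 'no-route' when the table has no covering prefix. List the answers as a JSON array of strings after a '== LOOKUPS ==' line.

Apply in order:
  add 0.0.0.0/0 -> H0 at depth 0
  - 0.0.0.0/0 clear@0
  add 173.214.0.0/16 -> H0 at depth 16
  add 213.113.0.0/16 -> H1 at depth 16
  ? 173.214.0.3  path d0:-→d1:-→d2:-→d3:-→d4:-→d5:-→d6:-→d7:-→d8:-→d9:-→d10:-→d11:-→d12:-→d13:-→d14:-→d15:-→d16:H0  best=H0
  add 0.0.0.0/0 -> H3 at depth 0
  add 173.214.144.0/21 -> H4 at depth 21
  - 173.214.144.0/21 clear@21
  ? 173.214.41.55  path d0:H3→d1:-→d2:-→d3:-→d4:-→d5:-→d6:-→d7:-→d8:-→d9:-→d10:-→d11:-→d12:-→d13:-→d14:-→d15:-→d16:H0  best=H0
  add 213.113.48.0/20 -> H1 at depth 20
  - 173.214.0.0/16 clear@16
  ? 191.238.46.16  path d0:H3→d1:-→d2:-→d3:-  best=H3
  add 0.0.0.0/0 -> H2 at depth 0
  ? 213.113.48.11  path d0:H2→d1:-→d2:-→d3:-→d4:-→d5:-→d6:-→d7:-→d8:-→d9:-→d10:-→d11:-→d12:-→d13:-→d14:-→d15:-→d16:H1→d17:-→d18:-→d19:-→d20:H1  best=H1
  ? 162.205.215.227  path d0:H2→d1:-→d2:-→d3:-→d4:-  best=H2
  add 173.214.144.162/31 -> H0 at depth 31
  add 173.214.0.0/16 -> H1 at depth 16
  - 173.214.0.0/16 clear@16
  add 35.201.0.0/16 -> H1 at depth 16
  ? 35.201.18.207  path d0:H2→d1:-→d2:-→d3:-→d4:-→d5:-→d6:-→d7:-→d8:-→d9:-→d10:-→d11:-→d12:-→d13:-→d14:-→d15:-→d16:H1  best=H1
  ? 35.201.5.124  path d0:H2→d1:-→d2:-→d3:-→d4:-→d5:-→d6:-→d7:-→d8:-→d9:-→d10:-→d11:-→d12:-→d13:-→d14:-→d15:-→d16:H1  best=H1
  add 173.214.144.0/24 -> H2 at depth 24
  add 0.0.0.0/0 -> H2 at depth 0
  add 173.192.0.0/11 -> H0 at depth 11
  ? 213.113.54.189  path d0:H2→d1:-→d2:-→d3:-→d4:-→d5:-→d6:-→d7:-→d8:-→d9:-→d10:-→d11:-→d12:-→d13:-→d14:-→d15:-→d16:H1→d17:-→d18:-→d19:-→d20:H1  best=H1
  add 0.0.0.0/0 -> H2 at depth 0
  - 173.192.0.0/11 clear@11
  ? 173.214.144.3  path d0:H2→d1:-→d2:-→d3:-→d4:-→d5:-→d6:-→d7:-→d8:-→d9:-→d10:-→d11:-→d12:-→d13:-→d14:-→d15:-→d16:-→d17:-→d18:-→d19:-→d20:-→d21:-→d22:-→d23:-→d24:H2  best=H2
  ? 35.201.65.137  path d0:H2→d1:-→d2:-→d3:-→d4:-→d5:-→d6:-→d7:-→d8:-→d9:-→d10:-→d11:-→d12:-→d13:-→d14:-→d15:-→d16:H1  best=H1
  add 213.113.0.0/16 -> H4 at depth 16
  ? 213.113.48.254  path d0:H2→d1:-→d2:-→d3:-→d4:-→d5:-→d6:-→d7:-→d8:-→d9:-→d10:-→d11:-→d12:-→d13:-→d14:-→d15:-→d16:H4→d17:-→d18:-→d19:-→d20:H1  best=H1
  add 35.201.64.0/24 -> H2 at depth 24
  add 213.113.62.240/28 -> H3 at depth 28
  - 213.113.48.0/20 clear@20
  ? 35.201.64.4  path d0:H2→d1:-→d2:-→d3:-→d4:-→d5:-→d6:-→d7:-→d8:-→d9:-→d10:-→d11:-→d12:-→d13:-→d14:-→d15:-→d16:H1→d17:-→d18:-→d19:-→d20:-→d21:-→d22:-→d23:-→d24:H2  best=H2
  ? 43.85.89.157  path d0:H2→d1:-→d2:-→d3:-→d4:-  best=H2

== LOOKUPS ==
["H0","H0","H3","H1","H2","H1","H1","H1","H2","H1","H1","H2","H2"]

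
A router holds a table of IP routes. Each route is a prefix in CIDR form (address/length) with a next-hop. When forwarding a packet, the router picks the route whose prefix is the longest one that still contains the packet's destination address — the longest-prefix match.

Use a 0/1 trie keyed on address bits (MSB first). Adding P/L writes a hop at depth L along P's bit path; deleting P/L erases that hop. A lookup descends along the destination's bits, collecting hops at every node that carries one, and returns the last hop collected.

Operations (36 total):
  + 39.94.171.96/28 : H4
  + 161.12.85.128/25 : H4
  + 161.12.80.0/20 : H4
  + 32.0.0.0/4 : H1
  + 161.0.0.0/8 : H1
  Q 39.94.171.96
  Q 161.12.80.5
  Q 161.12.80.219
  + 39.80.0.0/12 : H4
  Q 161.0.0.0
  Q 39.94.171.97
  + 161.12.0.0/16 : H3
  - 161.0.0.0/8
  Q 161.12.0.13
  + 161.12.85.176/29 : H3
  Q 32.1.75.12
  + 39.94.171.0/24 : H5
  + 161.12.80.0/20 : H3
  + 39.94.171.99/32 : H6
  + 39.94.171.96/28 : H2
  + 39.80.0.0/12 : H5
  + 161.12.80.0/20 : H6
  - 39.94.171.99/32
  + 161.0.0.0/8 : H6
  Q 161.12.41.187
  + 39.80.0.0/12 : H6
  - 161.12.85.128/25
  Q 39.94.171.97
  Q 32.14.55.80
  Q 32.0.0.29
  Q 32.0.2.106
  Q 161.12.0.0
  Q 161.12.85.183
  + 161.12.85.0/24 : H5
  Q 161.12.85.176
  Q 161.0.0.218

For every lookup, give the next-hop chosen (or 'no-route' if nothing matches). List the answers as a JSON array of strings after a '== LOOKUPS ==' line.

Process each operation:
  + 39.94.171.96/28 (H4) depth=28
  + 161.12.85.128/25 (H4) depth=25
  + 161.12.80.0/20 (H4) depth=20
  + 32.0.0.0/4 (H1) depth=4
  + 161.0.0.0/8 (H1) depth=8
  Q 39.94.171.96: descend 0010011101011110101010110110 ; hops seen [H1,H4] ; pick H4
  Q 161.12.80.5: descend 101000010000110001010 ; hops seen [H1,H4] ; pick H4
  Q 161.12.80.219: descend 101000010000110001010 ; hops seen [H1,H4] ; pick H4
  + 39.80.0.0/12 (H4) depth=12
  Q 161.0.0.0: descend 101000010000 ; hops seen [H1] ; pick H1
  Q 39.94.171.97: descend 0010011101011110101010110110 ; hops seen [H1,H4,H4] ; pick H4
  + 161.12.0.0/16 (H3) depth=16
  - 161.0.0.0/8 clear@8
  Q 161.12.0.13: descend 10100001000011000 ; hops seen [H3] ; pick H3
  + 161.12.85.176/29 (H3) depth=29
  Q 32.1.75.12: descend 00100 ; hops seen [H1] ; pick H1
  + 39.94.171.0/24 (H5) depth=24
  + 161.12.80.0/20 (H3) depth=20
  + 39.94.171.99/32 (H6) depth=32
  + 39.94.171.96/28 (H2) depth=28
  + 39.80.0.0/12 (H5) depth=12
  + 161.12.80.0/20 (H6) depth=20
  - 39.94.171.99/32 clear@32
  + 161.0.0.0/8 (H6) depth=8
  Q 161.12.41.187: descend 10100001000011000 ; hops seen [H6,H3] ; pick H3
  + 39.80.0.0/12 (H6) depth=12
  - 161.12.85.128/25 clear@25
  Q 39.94.171.97: descend 001001110101111010101011011000 ; hops seen [H1,H6,H5,H2] ; pick H2
  Q 32.14.55.80: descend 00100 ; hops seen [H1] ; pick H1
  Q 32.0.0.29: descend 00100 ; hops seen [H1] ; pick H1
  Q 32.0.2.106: descend 00100 ; hops seen [H1] ; pick H1
  Q 161.12.0.0: descend 10100001000011000 ; hops seen [H6,H3] ; pick H3
  Q 161.12.85.183: descend 10100001000011000101010110110 ; hops seen [H6,H3,H6,H3] ; pick H3
  + 161.12.85.0/24 (H5) depth=24
  Q 161.12.85.176: descend 10100001000011000101010110110 ; hops seen [H6,H3,H6,H5,H3] ; pick H3
  Q 161.0.0.218: descend 101000010000 ; hops seen [H6] ; pick H6

== LOOKUPS ==
["H4","H4","H4","H1","H4","H3","H1","H3","H2","H1","H1","H1","H3","H3","H3","H6"]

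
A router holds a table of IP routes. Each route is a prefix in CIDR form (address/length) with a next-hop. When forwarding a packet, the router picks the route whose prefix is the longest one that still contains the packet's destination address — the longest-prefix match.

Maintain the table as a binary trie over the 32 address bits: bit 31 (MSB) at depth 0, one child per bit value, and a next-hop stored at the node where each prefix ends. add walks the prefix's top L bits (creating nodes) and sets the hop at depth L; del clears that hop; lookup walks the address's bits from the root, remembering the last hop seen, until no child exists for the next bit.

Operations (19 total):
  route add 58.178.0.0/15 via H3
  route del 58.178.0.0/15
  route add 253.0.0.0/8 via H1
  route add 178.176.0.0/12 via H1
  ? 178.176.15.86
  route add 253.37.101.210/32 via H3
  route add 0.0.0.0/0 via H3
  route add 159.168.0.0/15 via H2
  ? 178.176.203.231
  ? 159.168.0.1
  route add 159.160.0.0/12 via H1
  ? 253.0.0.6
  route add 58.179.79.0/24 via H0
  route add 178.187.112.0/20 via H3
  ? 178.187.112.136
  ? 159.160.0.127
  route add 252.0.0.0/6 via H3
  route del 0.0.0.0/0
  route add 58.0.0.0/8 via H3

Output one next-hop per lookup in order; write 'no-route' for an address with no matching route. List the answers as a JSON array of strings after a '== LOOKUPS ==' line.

Apply in order:
  add 58.178.0.0/15 -> H3 at depth 15
  - 58.178.0.0/15 clear@15
  add 253.0.0.0/8 -> H1 at depth 8
  add 178.176.0.0/12 -> H1 at depth 12
  lookup 178.176.15.86: bits 101100101011 walk d0:-→d1:-→d2:-→d3:-→d4:-→d5:-→d6:-→d7:-→d8:-→d9:-→d10:-→d11:-→d12:H1 -> H1
  add 253.37.101.210/32 -> H3 at depth 32
  add 0.0.0.0/0 -> H3 at depth 0
  add 159.168.0.0/15 -> H2 at depth 15
  lookup 178.176.203.231: bits 101100101011 walk d0:H3→d1:-→d2:-→d3:-→d4:-→d5:-→d6:-→d7:-→d8:-→d9:-→d10:-→d11:-→d12:H1 -> H1
  lookup 159.168.0.1: bits 100111111010100 walk d0:H3→d1:-→d2:-→d3:-→d4:-→d5:-→d6:-→d7:-→d8:-→d9:-→d10:-→d11:-→d12:-→d13:-→d14:-→d15:H2 -> H2
  add 159.160.0.0/12 -> H1 at depth 12
  lookup 253.0.0.6: bits 1111110100 walk d0:H3→d1:-→d2:-→d3:-→d4:-→d5:-→d6:-→d7:-→d8:H1→d9:-→d10:- -> H1
  add 58.179.79.0/24 -> H0 at depth 24
  add 178.187.112.0/20 -> H3 at depth 20
  lookup 178.187.112.136: bits 10110010101110110111 walk d0:H3→d1:-→d2:-→d3:-→d4:-→d5:-→d6:-→d7:-→d8:-→d9:-→d10:-→d11:-→d12:H1→d13:-→d14:-→d15:-→d16:-→d17:-→d18:-→d19:-→d20:H3 -> H3
  lookup 159.160.0.127: bits 100111111010 walk d0:H3→d1:-→d2:-→d3:-→d4:-→d5:-→d6:-→d7:-→d8:-→d9:-→d10:-→d11:-→d12:H1 -> H1
  add 252.0.0.0/6 -> H3 at depth 6
  - 0.0.0.0/0 clear@0
  add 58.0.0.0/8 -> H3 at depth 8

== LOOKUPS ==
["H1","H1","H2","H1","H3","H1"]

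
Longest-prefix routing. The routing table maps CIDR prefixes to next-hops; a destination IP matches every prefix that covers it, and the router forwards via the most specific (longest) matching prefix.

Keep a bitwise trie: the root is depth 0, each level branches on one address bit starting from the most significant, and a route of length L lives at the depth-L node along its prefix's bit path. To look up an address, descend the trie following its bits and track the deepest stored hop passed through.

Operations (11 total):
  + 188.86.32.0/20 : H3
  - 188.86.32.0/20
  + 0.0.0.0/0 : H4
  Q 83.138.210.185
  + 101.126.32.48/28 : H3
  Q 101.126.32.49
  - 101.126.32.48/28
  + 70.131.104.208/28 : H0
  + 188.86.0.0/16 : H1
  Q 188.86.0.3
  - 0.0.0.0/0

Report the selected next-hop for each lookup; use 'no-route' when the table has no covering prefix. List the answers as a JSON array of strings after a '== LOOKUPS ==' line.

Apply in order:
  add 188.86.32.0/20 -> H3 at depth 20
  - 188.86.32.0/20 clear@20
  add 0.0.0.0/0 -> H4 at depth 0
  lookup 83.138.210.185: bits ε walk d0:H4 -> H4
  add 101.126.32.48/28 -> H3 at depth 28
  lookup 101.126.32.49: bits 0110010101111110001000000011 walk d0:H4→d1:-→d2:-→d3:-→d4:-→d5:-→d6:-→d7:-→d8:-→d9:-→d10:-→d11:-→d12:-→d13:-→d14:-→d15:-→d16:-→d17:-→d18:-→d19:-→d20:-→d21:-→d22:-→d23:-→d24:-→d25:-→d26:-→d27:-→d28:H3 -> H3
  - 101.126.32.48/28 clear@28
  add 70.131.104.208/28 -> H0 at depth 28
  add 188.86.0.0/16 -> H1 at depth 16
  lookup 188.86.0.3: bits 101111000101011000 walk d0:H4→d1:-→d2:-→d3:-→d4:-→d5:-→d6:-→d7:-→d8:-→d9:-→d10:-→d11:-→d12:-→d13:-→d14:-→d15:-→d16:H1→d17:-→d18:- -> H1
  - 0.0.0.0/0 clear@0

== LOOKUPS ==
["H4","H3","H1"]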